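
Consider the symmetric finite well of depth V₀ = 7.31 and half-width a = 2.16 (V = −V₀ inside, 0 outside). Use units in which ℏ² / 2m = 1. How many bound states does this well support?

Define the well-strength parameter z₀ = (a/ℏ)√(2mV₀) = 2.16 × √(2·0.5·7.31) = 5.840.
The even/odd transcendental equations gain one root per π/2 in z₀, giving N = 1 + ⌊2z₀/π⌋ = 1 + ⌊3.718⌋ = 4.

N = 4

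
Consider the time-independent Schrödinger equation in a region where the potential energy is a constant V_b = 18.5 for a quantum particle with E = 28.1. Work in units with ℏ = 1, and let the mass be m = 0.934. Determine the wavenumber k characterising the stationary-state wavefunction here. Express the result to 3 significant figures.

With E > V_b the solution is oscillatory, ψ ∝ e^{±ikx} with k = √(2m(E − V_b))/ℏ.
k = √(2 × 0.934 × 9.6) = 4.235.

k = 4.23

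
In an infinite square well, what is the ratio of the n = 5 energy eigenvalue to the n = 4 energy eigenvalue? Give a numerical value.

Since E_n ∝ n², the ratio is (5/4)² = 1.5625.

1.5625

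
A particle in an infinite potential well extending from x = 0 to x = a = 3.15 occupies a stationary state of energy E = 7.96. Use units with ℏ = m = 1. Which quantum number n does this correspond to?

For an infinite well E_n = n²π²ℏ²/(2ma²), so n = (a/πℏ)√(2mE).
n = (3.15/π) × √(2 × 1 × 7.96) = 4.001 → n = 4.

n = 4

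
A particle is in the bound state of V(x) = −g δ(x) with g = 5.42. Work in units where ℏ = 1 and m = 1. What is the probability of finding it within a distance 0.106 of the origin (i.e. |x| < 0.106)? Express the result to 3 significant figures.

The normalised bound state is ψ = √κ e^{−κ|x|} with κ = mg/ℏ² = 5.420.
P(|x| < d) = ∫_{−d}^{d} κ e^{−2κ|x|} dx = 1 − e^{−2κd} = 1 − e^{−1.149} = 0.6831.

P = 0.683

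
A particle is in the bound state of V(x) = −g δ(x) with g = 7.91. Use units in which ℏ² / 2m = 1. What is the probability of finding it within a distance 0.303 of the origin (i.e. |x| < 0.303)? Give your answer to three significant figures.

The normalised bound state is ψ = √κ e^{−κ|x|} with κ = mg/ℏ² = 3.955.
P(|x| < d) = ∫_{−d}^{d} κ e^{−2κ|x|} dx = 1 − e^{−2κd} = 1 − e^{−2.397} = 0.9090.

P = 0.909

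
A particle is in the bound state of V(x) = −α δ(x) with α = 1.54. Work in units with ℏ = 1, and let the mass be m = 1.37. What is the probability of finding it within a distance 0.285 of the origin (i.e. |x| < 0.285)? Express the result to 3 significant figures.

The normalised bound state is ψ = √κ e^{−κ|x|} with κ = mα/ℏ² = 2.110.
P(|x| < d) = ∫_{−d}^{d} κ e^{−2κ|x|} dx = 1 − e^{−2κd} = 1 − e^{−1.203} = 0.6996.

P = 0.700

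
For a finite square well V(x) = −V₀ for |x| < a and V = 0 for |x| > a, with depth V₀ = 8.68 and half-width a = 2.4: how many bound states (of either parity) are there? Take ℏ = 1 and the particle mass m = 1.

N = 7

The dimensionless depth is z₀ = a√(2mV₀)/ℏ = 2.4 × √(17.36) = 10.000.
A new bound state (alternating even/odd) appears each time z₀ passes a multiple of π/2, so N = ⌊2z₀/π⌋ + 1 = ⌊6.366⌋ + 1 = 7.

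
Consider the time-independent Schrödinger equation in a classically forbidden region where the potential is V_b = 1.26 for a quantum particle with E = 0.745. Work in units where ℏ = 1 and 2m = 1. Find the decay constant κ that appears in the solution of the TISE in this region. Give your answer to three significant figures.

κ = 0.718

Since E < V_b the TISE in this region is ψ'' = κ²ψ with κ = √(2m(V_b − E))/ℏ.
κ = √(2 × 0.5 × 0.515) = 0.7176.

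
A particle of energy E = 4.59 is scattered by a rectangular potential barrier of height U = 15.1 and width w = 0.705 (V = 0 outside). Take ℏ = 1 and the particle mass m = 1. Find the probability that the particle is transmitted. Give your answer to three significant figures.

Since E < U the interior solution is evanescent with decay constant κ = √(2m(U − E))/ℏ = 4.585.
κw = 3.232, sinh(κw) = 12.65.
Matching ψ, ψ′ at both faces gives T = [1 + U² sinh²(κw) / (4E(U − E))]⁻¹ = 1/190.0 = 0.00526.

T = 0.00526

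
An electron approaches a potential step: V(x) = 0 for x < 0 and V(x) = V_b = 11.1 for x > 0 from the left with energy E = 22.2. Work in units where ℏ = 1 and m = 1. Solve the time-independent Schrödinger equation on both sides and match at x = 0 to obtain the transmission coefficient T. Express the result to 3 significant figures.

T = 0.971

On each side the TISE gives plane waves with k = √(2m(E − V))/ℏ: k₁ = √(2·1·22.2) = 6.663, k₂ = √(2·1·11.1) = 4.712.
Matching ψ and ψ′ at x = 0 gives r = (k₁ − k₂)/(k₁ + k₂), so R = r² = 0.02944 and T = 1 − R = 0.9706.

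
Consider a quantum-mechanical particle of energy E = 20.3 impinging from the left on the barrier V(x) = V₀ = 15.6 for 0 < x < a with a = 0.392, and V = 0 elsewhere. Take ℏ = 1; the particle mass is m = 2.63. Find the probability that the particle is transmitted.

Above the barrier the interior wavenumber is k₂ = √(2m(E − V₀))/ℏ = 4.972, giving phase k₂a = 1.949.
Matching at both interfaces gives T⁻¹ = 1 + V₀² sin²(k₂a) / [4E(E − V₀)] = 1.551, hence T = 0.645.

T = 0.645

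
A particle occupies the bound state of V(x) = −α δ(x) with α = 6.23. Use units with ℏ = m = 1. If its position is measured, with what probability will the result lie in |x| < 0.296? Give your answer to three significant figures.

The normalised bound state is ψ = √κ e^{−κ|x|} with κ = mα/ℏ² = 6.230.
P(|x| < d) = ∫_{−d}^{d} κ e^{−2κ|x|} dx = 1 − e^{−2κd} = 1 − e^{−3.688} = 0.9750.

P = 0.975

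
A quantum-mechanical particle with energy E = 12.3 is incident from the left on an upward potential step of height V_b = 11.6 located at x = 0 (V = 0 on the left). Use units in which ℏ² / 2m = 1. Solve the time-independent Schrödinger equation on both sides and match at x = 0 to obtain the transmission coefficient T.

T = 0.622

The wavenumbers are k₁ = √(2mE)/ℏ = 3.507 on the left and k₂ = √(2m(E − V_b))/ℏ = 0.8367 on the right.
Continuity of ψ and ψ′ at the step yields the reflection amplitude r = (k₁ − k₂)/(k₁ + k₂) = 0.6148; thus R = |r|² = 0.3780, T = 0.6220.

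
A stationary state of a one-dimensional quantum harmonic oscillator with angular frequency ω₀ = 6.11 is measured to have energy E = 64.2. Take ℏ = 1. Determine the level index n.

n = 10

Invert E_n = (n + ½)ℏω₀: n = E/ℏω₀ − ½ = 10.007, so n = 10.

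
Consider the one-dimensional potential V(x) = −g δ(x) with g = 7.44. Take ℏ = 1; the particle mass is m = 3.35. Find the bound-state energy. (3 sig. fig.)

The bound state is ψ(x) = √κ e^{−κ|x|}. The derivative jump ψ'(0⁺) − ψ'(0⁻) = −(2mg/ℏ²)ψ(0) fixes κ = mg/ℏ² = 24.92.
Then E = −ℏ²κ²/(2m) = −mg²/(2ℏ²) = -92.72.

E = -92.7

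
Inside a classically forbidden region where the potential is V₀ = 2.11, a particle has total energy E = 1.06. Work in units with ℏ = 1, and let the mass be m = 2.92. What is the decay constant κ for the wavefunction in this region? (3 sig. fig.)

κ = 2.48

Since E < V₀ the TISE in this region is ψ'' = κ²ψ with κ = √(2m(V₀ − E))/ℏ.
κ = √(2 × 2.92 × 1.05) = 2.476.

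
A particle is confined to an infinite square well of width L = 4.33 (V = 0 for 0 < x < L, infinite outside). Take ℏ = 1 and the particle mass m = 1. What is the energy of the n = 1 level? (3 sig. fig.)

E = 0.263

The infinite-well eigenfunctions ψ_n = √(2/L) sin(nπx/L) vanish at both walls, giving E_n = n²π²ℏ²/(2mL²).
E_1 = 1² × π² / (2 × 1 × 4.33²) = 0.2632.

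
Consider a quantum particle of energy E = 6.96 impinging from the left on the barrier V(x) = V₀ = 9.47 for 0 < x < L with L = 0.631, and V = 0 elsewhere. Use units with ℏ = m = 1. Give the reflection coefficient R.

R = 0.828

E < V₀: inside the barrier ψ ∝ e^{±κx} with κ = √(2m(V₀ − E))/ℏ = 2.241.
κL = 1.414, sinh(κL) = 1.934.
Matching ψ, ψ′ at both faces gives T = [1 + V₀² sinh²(κL) / (4E(V₀ − E))]⁻¹ = 1/5.801 = 0.172.
R = 1 − T = 0.828.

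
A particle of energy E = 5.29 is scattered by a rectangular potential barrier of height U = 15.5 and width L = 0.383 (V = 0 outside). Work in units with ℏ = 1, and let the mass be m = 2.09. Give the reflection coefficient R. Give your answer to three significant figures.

E < U: inside the barrier ψ ∝ e^{±κx} with κ = √(2m(U − E))/ℏ = 6.533.
κL = 2.502, sinh(κL) = 6.063.
The exact tunnelling result is T⁻¹ = 1 + U² sinh²(κL) / [4E(U − E)] = 41.88, so T = 0.0239.
R = 1 − T = 0.976.

R = 0.976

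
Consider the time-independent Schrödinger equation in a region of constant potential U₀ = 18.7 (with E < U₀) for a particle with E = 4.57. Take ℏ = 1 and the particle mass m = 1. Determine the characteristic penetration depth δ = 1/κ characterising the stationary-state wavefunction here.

Since E < U₀ the TISE in this region is ψ'' = κ²ψ with κ = √(2m(U₀ − E))/ℏ.
κ = √(2 × 1 × 14.13) = 5.316. The penetration depth is δ = 1/κ = 0.188.

δ = 0.188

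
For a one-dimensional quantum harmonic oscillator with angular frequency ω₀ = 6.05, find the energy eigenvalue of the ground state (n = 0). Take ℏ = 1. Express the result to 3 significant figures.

E = 3.03

Using E_n = (n + ½)ℏω₀: E_0 = 0.5 × 6.05 = 3.025.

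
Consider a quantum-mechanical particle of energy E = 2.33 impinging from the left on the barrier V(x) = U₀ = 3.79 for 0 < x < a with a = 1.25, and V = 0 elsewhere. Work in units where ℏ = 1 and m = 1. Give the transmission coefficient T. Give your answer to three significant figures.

Since E < U₀ the interior solution is evanescent with decay constant κ = √(2m(U₀ − E))/ℏ = 1.709.
κa = 2.136, sinh(κa) = 4.174.
The exact tunnelling result is T⁻¹ = 1 + U₀² sinh²(κa) / [4E(U₀ − E)] = 19.39, so T = 0.0516.

T = 0.0516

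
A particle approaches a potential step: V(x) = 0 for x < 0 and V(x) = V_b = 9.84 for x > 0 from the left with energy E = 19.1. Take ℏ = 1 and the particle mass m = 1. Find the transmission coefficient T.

T = 0.968

On each side the TISE gives plane waves with k = √(2m(E − V))/ℏ: k₁ = √(2·1·19.1) = 6.181, k₂ = √(2·1·9.26) = 4.303.
Matching ψ and ψ′ at x = 0 gives r = (k₁ − k₂)/(k₁ + k₂), so R = r² = 0.03206 and T = 1 − R = 0.9679.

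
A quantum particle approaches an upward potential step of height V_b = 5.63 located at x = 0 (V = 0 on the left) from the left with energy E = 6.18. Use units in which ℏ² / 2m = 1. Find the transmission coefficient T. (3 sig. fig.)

On each side the TISE gives plane waves with k = √(2m(E − V))/ℏ: k₁ = √(2·½·6.18) = 2.486, k₂ = √(2·½·0.55) = 0.7416.
Matching ψ and ψ′ at x = 0 gives r = (k₁ − k₂)/(k₁ + k₂), so R = r² = 0.2921 and T = 1 − R = 0.7079.

T = 0.708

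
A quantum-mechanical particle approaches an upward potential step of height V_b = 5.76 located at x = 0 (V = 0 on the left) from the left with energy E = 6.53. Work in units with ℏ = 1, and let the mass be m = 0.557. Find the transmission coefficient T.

The wavenumbers are k₁ = √(2mE)/ℏ = 2.697 on the left and k₂ = √(2m(E − V_b))/ℏ = 0.9262 on the right.
Continuity of ψ and ψ′ at the step yields the reflection amplitude r = (k₁ − k₂)/(k₁ + k₂) = 0.4888; thus R = |r|² = 0.2389, T = 0.7611.

T = 0.761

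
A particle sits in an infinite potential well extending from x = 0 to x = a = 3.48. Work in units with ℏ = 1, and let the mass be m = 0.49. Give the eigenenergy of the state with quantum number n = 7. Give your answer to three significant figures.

E = 40.7

The infinite-well eigenfunctions ψ_n = √(2/a) sin(nπx/a) vanish at both walls, giving E_n = n²π²ℏ²/(2ma²).
E_7 = 7² × π² / (2 × 0.49 × 3.48²) = 40.75.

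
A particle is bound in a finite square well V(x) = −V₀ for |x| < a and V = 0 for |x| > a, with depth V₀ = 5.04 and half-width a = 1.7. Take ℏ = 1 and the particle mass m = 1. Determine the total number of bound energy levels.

N = 4

Define the well-strength parameter z₀ = (a/ℏ)√(2mV₀) = 1.7 × √(2·1·5.04) = 5.397.
The even/odd transcendental equations gain one root per π/2 in z₀, giving N = 1 + ⌊2z₀/π⌋ = 1 + ⌊3.436⌋ = 4.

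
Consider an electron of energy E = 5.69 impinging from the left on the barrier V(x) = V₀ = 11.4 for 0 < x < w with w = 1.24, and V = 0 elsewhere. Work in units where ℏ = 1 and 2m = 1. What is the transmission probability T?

Since E < V₀ the interior solution is evanescent with decay constant κ = √(2m(V₀ − E))/ℏ = 2.390.
κw = 2.963, sinh(κw) = 9.653.
The exact tunnelling result is T⁻¹ = 1 + V₀² sinh²(κw) / [4E(V₀ − E)] = 94.17, so T = 0.0106.

T = 0.0106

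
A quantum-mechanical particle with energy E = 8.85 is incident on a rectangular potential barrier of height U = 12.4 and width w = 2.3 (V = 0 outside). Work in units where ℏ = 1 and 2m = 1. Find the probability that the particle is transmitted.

T = 0.000563

E < U: inside the barrier ψ ∝ e^{±κx} with κ = √(2m(U − E))/ℏ = 1.884.
κw = 4.334, sinh(κw) = 38.10.
Matching ψ, ψ′ at both faces gives T = [1 + U² sinh²(κw) / (4E(U − E))]⁻¹ = 1/1777 = 0.000563.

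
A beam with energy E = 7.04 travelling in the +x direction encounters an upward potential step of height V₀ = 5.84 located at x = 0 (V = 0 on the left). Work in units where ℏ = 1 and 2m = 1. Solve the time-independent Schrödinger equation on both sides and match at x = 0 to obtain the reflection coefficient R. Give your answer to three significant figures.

R = 0.173

The wavenumbers are k₁ = √(2mE)/ℏ = 2.653 on the left and k₂ = √(2m(E − V₀))/ℏ = 1.095 on the right.
Continuity of ψ and ψ′ at the step yields the reflection amplitude r = (k₁ − k₂)/(k₁ + k₂) = 0.4156; thus R = |r|² = 0.1727, T = 0.8273.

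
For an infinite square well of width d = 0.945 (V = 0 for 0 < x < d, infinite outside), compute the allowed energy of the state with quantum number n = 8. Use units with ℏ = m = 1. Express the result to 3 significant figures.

E = 354

The infinite-well eigenfunctions ψ_n = √(2/d) sin(nπx/d) vanish at both walls, giving E_n = n²π²ℏ²/(2md²).
E_8 = 8² × π² / (2 × 1 × 0.945²) = 353.7.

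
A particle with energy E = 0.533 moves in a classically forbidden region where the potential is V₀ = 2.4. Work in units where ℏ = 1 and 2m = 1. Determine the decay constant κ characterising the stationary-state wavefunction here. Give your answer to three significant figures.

Since E < V₀ the TISE in this region is ψ'' = κ²ψ with κ = √(2m(V₀ − E))/ℏ.
κ = √(2 × 0.5 × 1.867) = 1.366.

κ = 1.37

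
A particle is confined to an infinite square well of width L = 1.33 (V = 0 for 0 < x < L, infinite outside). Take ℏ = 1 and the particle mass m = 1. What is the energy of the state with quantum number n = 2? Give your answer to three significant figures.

E = 11.2

The infinite-well eigenfunctions ψ_n = √(2/L) sin(nπx/L) vanish at both walls, giving E_n = n²π²ℏ²/(2mL²).
E_2 = 2² × π² / (2 × 1 × 1.33²) = 11.16.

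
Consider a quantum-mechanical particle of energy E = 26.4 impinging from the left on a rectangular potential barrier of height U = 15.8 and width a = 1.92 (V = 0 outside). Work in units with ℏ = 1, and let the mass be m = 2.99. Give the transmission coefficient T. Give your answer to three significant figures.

E > U: inside the barrier k₂ = √(2m(E − U))/ℏ = 7.962, k₂a = 15.29.
Matching at both interfaces gives T⁻¹ = 1 + U² sin²(k₂a) / [4E(E − U)] = 1.037, hence T = 0.964.

T = 0.964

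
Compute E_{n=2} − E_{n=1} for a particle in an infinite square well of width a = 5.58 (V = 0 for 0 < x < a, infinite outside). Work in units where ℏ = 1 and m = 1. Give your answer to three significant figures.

ΔE = 0.475

E_n = n²π²ℏ²/(2ma²), so ΔE = (2² − 1²) π²ℏ²/(2ma²).
ΔE = 3 × π² / (2 × 1 × 5.58²) = 0.4755.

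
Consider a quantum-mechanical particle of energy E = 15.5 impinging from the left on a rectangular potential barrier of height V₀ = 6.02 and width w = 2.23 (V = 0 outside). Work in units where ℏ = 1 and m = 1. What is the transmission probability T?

E > V₀: inside the barrier k₂ = √(2m(E − V₀))/ℏ = 4.354, k₂w = 9.710.
Matching at both interfaces gives T⁻¹ = 1 + V₀² sin²(k₂w) / [4E(E − V₀)] = 1.005, hence T = 0.995.

T = 0.995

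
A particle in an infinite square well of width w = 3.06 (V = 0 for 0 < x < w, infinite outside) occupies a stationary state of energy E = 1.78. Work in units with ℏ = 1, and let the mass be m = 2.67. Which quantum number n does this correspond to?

For an infinite well E_n = n²π²ℏ²/(2mw²), so n = (w/πℏ)√(2mE).
n = (3.06/π) × √(2 × 2.67 × 1.78) = 3.003 → n = 3.

n = 3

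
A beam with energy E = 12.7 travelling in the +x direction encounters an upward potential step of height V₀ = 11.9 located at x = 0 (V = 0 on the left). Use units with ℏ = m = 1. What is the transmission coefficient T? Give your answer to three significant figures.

The wavenumbers are k₁ = √(2mE)/ℏ = 5.040 on the left and k₂ = √(2m(E − V₀))/ℏ = 1.265 on the right.
Continuity of ψ and ψ′ at the step yields the reflection amplitude r = (k₁ − k₂)/(k₁ + k₂) = 0.5987; thus R = |r|² = 0.3585, T = 0.6415.

T = 0.642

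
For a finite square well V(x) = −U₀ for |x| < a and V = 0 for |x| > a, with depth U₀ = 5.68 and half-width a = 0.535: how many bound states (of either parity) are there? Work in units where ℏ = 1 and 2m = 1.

The dimensionless depth is z₀ = a√(2mU₀)/ℏ = 0.535 × √(5.680) = 1.275.
A new bound state (alternating even/odd) appears each time z₀ passes a multiple of π/2, so N = ⌊2z₀/π⌋ + 1 = ⌊0.8117⌋ + 1 = 1.

N = 1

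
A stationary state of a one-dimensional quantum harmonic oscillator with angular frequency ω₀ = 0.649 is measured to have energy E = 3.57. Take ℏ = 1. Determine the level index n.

n = 5

E_n = ℏω₀(n + ½) ⇒ n = E/(ℏω₀) − ½ = 3.57/0.649 − 0.5 = 5.001 → n = 5.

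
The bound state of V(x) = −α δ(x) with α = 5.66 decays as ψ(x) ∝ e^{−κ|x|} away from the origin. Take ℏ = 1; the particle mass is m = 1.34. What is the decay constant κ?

Integrating the TISE across x = 0 gives the cusp condition ψ'(0⁺) − ψ'(0⁻) = −(2mα/ℏ²)ψ(0).
With ψ ∝ e^{−κ|x|} this yields −2κ = −2mα/ℏ², so κ = mα/ℏ² = 7.584.

κ = 7.58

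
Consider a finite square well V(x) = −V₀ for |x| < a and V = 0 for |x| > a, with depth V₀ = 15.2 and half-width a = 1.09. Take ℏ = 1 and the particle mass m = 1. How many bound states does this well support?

N = 4

The dimensionless depth is z₀ = a√(2mV₀)/ℏ = 1.09 × √(30.40) = 6.010.
The even/odd transcendental equations gain one root per π/2 in z₀, giving N = 1 + ⌊2z₀/π⌋ = 1 + ⌊3.826⌋ = 4.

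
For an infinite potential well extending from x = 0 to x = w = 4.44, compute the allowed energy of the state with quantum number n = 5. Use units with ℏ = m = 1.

E = 6.26

Requiring ψ(0) = ψ(w) = 0 quantises k = nπ/w, hence E_n = ℏ²k²/2m = n²π²ℏ²/(2mw²).
E_5 = 5² × π² / (2 × 1 × 4.44²) = 6.258.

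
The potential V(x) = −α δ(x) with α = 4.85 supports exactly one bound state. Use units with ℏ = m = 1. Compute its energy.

E = -11.8

For x ≠ 0 the bound state is ψ ∝ e^{−κ|x|}; integrating the TISE across the delta gives the cusp condition 2κ = 2mα/ℏ², so κ = 4.850.
Then E = −ℏ²κ²/(2m) = −mα²/(2ℏ²) = -11.76.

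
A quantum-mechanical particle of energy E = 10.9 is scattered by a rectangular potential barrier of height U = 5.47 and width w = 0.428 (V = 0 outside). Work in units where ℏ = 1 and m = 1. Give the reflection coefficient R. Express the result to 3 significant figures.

R = 0.110

Above the barrier the interior wavenumber is k₂ = √(2m(E − U))/ℏ = 3.295, giving phase k₂w = 1.410.
Matching at both interfaces gives T⁻¹ = 1 + U² sin²(k₂w) / [4E(E − U)] = 1.123, hence T = 0.890.
R = 1 − T = 0.110.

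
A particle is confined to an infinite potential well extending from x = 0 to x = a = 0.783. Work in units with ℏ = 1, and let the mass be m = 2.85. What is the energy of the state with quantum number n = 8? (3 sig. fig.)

E = 181

Requiring ψ(0) = ψ(a) = 0 quantises k = nπ/a, hence E_n = ℏ²k²/2m = n²π²ℏ²/(2ma²).
E_8 = 8² × π² / (2 × 2.85 × 0.783²) = 180.8.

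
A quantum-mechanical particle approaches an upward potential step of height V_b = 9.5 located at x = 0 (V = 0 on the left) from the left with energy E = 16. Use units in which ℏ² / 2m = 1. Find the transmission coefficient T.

T = 0.951

The wavenumbers are k₁ = √(2mE)/ℏ = 4.000 on the left and k₂ = √(2m(E − V_b))/ℏ = 2.550 on the right.
Continuity of ψ and ψ′ at the step yields the reflection amplitude r = (k₁ − k₂)/(k₁ + k₂) = 0.2215; thus R = |r|² = 0.04905, T = 0.9510.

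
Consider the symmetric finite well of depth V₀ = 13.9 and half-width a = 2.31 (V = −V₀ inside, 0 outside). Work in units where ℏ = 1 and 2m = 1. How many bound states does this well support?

N = 6

Define the well-strength parameter z₀ = (a/ℏ)√(2mV₀) = 2.31 × √(2·0.5·13.9) = 8.612.
A new bound state (alternating even/odd) appears each time z₀ passes a multiple of π/2, so N = ⌊2z₀/π⌋ + 1 = ⌊5.483⌋ + 1 = 6.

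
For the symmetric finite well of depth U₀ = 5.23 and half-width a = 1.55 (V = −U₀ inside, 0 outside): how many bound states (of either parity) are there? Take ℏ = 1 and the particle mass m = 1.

N = 4

The dimensionless depth is z₀ = a√(2mU₀)/ℏ = 1.55 × √(10.46) = 5.013.
A new bound state (alternating even/odd) appears each time z₀ passes a multiple of π/2, so N = ⌊2z₀/π⌋ + 1 = ⌊3.191⌋ + 1 = 4.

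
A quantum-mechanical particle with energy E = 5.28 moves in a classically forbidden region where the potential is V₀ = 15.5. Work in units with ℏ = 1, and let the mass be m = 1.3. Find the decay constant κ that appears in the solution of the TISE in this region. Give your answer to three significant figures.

Since E < V₀ the TISE in this region is ψ'' = κ²ψ with κ = √(2m(V₀ − E))/ℏ.
κ = √(2 × 1.3 × 10.22) = 5.155.

κ = 5.15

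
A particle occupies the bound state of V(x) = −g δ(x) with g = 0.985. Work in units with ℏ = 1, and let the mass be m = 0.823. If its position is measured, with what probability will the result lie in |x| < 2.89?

P = 0.991

The normalised bound state is ψ = √κ e^{−κ|x|} with κ = mg/ℏ² = 0.8107.
P(|x| < d) = ∫_{−d}^{d} κ e^{−2κ|x|} dx = 1 − e^{−2κd} = 1 − e^{−4.686} = 0.9908.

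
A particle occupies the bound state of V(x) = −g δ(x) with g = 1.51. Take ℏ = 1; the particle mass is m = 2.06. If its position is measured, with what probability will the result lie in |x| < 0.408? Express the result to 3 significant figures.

P = 0.921

The normalised bound state is ψ = √κ e^{−κ|x|} with κ = mg/ℏ² = 3.111.
P(|x| < d) = ∫_{−d}^{d} κ e^{−2κ|x|} dx = 1 − e^{−2κd} = 1 − e^{−2.538} = 0.9210.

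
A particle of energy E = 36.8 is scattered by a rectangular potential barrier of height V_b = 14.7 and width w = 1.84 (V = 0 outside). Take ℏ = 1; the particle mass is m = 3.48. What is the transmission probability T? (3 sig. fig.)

E > V_b: inside the barrier k₂ = √(2m(E − V_b))/ℏ = 12.40, k₂w = 22.82.
Matching at both interfaces gives T⁻¹ = 1 + V_b² sin²(k₂w) / [4E(E − V_b)] = 1.036, hence T = 0.965.

T = 0.965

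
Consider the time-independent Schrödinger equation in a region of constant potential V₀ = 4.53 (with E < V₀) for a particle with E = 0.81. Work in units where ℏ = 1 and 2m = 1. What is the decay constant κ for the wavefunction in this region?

Since E < V₀ the TISE in this region is ψ'' = κ²ψ with κ = √(2m(V₀ − E))/ℏ.
κ = √(2 × 0.5 × 3.72) = 1.929.

κ = 1.93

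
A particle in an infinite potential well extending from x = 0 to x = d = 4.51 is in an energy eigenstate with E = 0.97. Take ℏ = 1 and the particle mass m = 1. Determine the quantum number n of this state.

For an infinite well E_n = n²π²ℏ²/(2md²), so n = (d/πℏ)√(2mE).
n = (4.51/π) × √(2 × 1 × 0.97) = 2.000 → n = 2.

n = 2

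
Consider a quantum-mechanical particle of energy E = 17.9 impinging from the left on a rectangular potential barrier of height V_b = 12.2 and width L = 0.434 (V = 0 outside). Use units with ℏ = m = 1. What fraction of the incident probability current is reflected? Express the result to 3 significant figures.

R = 0.265

E > V_b: inside the barrier k₂ = √(2m(E − V_b))/ℏ = 3.376, k₂L = 1.465.
T = [1 + V_b² sin²(k₂L) / (4E(E − V_b))]⁻¹ = 1/1.361 = 0.735.
R = 1 − T = 0.265.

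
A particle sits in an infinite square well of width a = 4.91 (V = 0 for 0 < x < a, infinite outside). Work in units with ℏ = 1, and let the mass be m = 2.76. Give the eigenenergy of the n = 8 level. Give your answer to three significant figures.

E = 4.75

Requiring ψ(0) = ψ(a) = 0 quantises k = nπ/a, hence E_n = ℏ²k²/2m = n²π²ℏ²/(2ma²).
E_8 = 8² × π² / (2 × 2.76 × 4.91²) = 4.747.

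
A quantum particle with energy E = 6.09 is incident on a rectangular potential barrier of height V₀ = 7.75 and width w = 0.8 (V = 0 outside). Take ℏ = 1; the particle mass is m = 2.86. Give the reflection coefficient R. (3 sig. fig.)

R = 0.981

E < V₀: inside the barrier ψ ∝ e^{±κx} with κ = √(2m(V₀ − E))/ℏ = 3.081.
κw = 2.465, sinh(κw) = 5.840.
The exact tunnelling result is T⁻¹ = 1 + V₀² sinh²(κw) / [4E(V₀ − E)] = 51.66, so T = 0.0194.
R = 1 − T = 0.981.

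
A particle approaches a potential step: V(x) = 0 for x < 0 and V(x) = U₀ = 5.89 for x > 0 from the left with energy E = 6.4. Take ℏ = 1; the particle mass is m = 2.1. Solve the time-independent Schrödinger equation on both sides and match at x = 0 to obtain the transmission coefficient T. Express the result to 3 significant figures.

T = 0.687

On each side the TISE gives plane waves with k = √(2m(E − V))/ℏ: k₁ = √(2·2.1·6.4) = 5.185, k₂ = √(2·2.1·0.51) = 1.464.
Matching ψ and ψ′ at x = 0 gives r = (k₁ − k₂)/(k₁ + k₂), so R = r² = 0.3133 and T = 1 − R = 0.6867.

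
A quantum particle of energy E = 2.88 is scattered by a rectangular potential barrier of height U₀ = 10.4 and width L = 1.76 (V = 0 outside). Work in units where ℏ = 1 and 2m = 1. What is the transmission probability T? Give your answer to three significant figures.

E < U₀: inside the barrier ψ ∝ e^{±κx} with κ = √(2m(U₀ − E))/ℏ = 2.742.
κL = 4.826, sinh(κL) = 62.38.
The exact tunnelling result is T⁻¹ = 1 + U₀² sinh²(κL) / [4E(U₀ − E)] = 4859, so T = 0.000206.

T = 0.000206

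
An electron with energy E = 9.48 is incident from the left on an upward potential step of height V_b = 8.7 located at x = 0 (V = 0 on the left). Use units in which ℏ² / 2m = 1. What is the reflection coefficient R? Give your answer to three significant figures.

The wavenumbers are k₁ = √(2mE)/ℏ = 3.079 on the left and k₂ = √(2m(E − V_b))/ℏ = 0.8832 on the right.
Continuity of ψ and ψ′ at the step yields the reflection amplitude r = (k₁ − k₂)/(k₁ + k₂) = 0.5542; thus R = |r|² = 0.3071, T = 0.6929.

R = 0.307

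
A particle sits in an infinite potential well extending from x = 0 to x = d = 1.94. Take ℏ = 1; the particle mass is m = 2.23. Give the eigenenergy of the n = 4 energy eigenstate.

Requiring ψ(0) = ψ(d) = 0 quantises k = nπ/d, hence E_n = ℏ²k²/2m = n²π²ℏ²/(2md²).
E_4 = 4² × π² / (2 × 2.23 × 1.94²) = 9.408.

E = 9.41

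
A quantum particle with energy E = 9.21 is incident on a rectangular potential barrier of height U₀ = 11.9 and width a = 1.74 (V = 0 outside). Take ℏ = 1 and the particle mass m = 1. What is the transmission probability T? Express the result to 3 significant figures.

T = 0.000874

Since E < U₀ the interior solution is evanescent with decay constant κ = √(2m(U₀ − E))/ℏ = 2.319.
κa = 4.036, sinh(κa) = 28.29.
The exact tunnelling result is T⁻¹ = 1 + U₀² sinh²(κa) / [4E(U₀ − E)] = 1144, so T = 0.000874.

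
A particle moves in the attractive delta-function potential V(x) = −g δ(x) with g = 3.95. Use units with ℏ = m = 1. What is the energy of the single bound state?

E = -7.80

For x ≠ 0 the bound state is ψ ∝ e^{−κ|x|}; integrating the TISE across the delta gives the cusp condition 2κ = 2mg/ℏ², so κ = 3.950.
Then E = −ℏ²κ²/(2m) = −mg²/(2ℏ²) = -7.801.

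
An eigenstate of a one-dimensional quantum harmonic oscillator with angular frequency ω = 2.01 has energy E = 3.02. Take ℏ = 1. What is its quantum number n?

E_n = ℏω(n + ½) ⇒ n = E/(ℏω) − ½ = 3.02/2.01 − 0.5 = 1.002 → n = 1.

n = 1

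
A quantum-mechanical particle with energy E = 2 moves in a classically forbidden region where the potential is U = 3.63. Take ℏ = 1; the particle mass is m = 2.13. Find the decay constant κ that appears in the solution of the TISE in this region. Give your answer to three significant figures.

κ = 2.64

Since E < U the TISE in this region is ψ'' = κ²ψ with κ = √(2m(U − E))/ℏ.
κ = √(2 × 2.13 × 1.63) = 2.635.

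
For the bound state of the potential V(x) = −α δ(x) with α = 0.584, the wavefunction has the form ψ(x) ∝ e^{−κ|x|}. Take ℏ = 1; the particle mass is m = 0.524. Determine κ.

Integrate −(ℏ²/2m)ψ'' − αδ(x)ψ = Eψ from −ε to +ε: the ψ'' term gives ψ'(0⁺) − ψ'(0⁻) and the δ term gives −(2mα/ℏ²)ψ(0).
With ψ ∝ e^{−κ|x|} this yields −2κ = −2mα/ℏ², so κ = mα/ℏ² = 0.3060.

κ = 0.306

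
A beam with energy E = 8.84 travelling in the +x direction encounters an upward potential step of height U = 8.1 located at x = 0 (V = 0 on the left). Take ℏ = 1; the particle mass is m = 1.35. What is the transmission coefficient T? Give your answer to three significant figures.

T = 0.696

On each side the TISE gives plane waves with k = √(2m(E − V))/ℏ: k₁ = √(2·1.35·8.84) = 4.885, k₂ = √(2·1.35·0.74) = 1.414.
Continuity of ψ and ψ′ at the step yields the reflection amplitude r = (k₁ − k₂)/(k₁ + k₂) = 0.5512; thus R = |r|² = 0.3038, T = 0.6962.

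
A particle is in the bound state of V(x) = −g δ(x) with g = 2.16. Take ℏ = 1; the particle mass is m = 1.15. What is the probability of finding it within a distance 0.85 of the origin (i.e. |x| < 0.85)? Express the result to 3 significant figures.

The normalised bound state is ψ = √κ e^{−κ|x|} with κ = mg/ℏ² = 2.484.
P(|x| < d) = ∫_{−d}^{d} κ e^{−2κ|x|} dx = 1 − e^{−2κd} = 1 − e^{−4.223} = 0.9853.

P = 0.985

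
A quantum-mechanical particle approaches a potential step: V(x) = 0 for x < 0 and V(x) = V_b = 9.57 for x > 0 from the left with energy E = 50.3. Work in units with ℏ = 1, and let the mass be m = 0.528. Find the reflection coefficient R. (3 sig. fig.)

On each side the TISE gives plane waves with k = √(2m(E − V))/ℏ: k₁ = √(2·0.528·50.3) = 7.288, k₂ = √(2·0.528·40.73) = 6.558.
Matching ψ and ψ′ at x = 0 gives r = (k₁ − k₂)/(k₁ + k₂), so R = r² = 0.002778 and T = 1 − R = 0.9972.

R = 0.00278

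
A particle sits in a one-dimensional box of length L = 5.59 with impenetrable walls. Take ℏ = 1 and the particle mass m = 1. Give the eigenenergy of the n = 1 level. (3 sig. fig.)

E = 0.158

Requiring ψ(0) = ψ(L) = 0 quantises k = nπ/L, hence E_n = ℏ²k²/2m = n²π²ℏ²/(2mL²).
E_1 = 1² × π² / (2 × 1 × 5.59²) = 0.1579.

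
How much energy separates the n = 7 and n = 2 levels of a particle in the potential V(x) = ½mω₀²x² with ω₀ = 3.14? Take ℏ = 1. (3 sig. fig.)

ΔE = 15.7

E_n = ℏω₀(n + ½), so ΔE = (7 − 2) ℏω₀ = 5 × 3.14 = 15.70.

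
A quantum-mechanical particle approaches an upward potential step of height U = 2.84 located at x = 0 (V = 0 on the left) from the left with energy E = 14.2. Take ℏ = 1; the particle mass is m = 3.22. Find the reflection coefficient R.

On each side the TISE gives plane waves with k = √(2m(E − V))/ℏ: k₁ = √(2·3.22·14.2) = 9.563, k₂ = √(2·3.22·11.36) = 8.553.
Matching ψ and ψ′ at x = 0 gives r = (k₁ − k₂)/(k₁ + k₂), so R = r² = 0.003106 and T = 1 − R = 0.9969.

R = 0.00311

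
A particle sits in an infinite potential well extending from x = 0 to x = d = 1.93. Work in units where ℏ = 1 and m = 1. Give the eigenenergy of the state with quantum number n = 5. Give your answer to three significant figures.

E = 33.1

Requiring ψ(0) = ψ(d) = 0 quantises k = nπ/d, hence E_n = ℏ²k²/2m = n²π²ℏ²/(2md²).
E_5 = 5² × π² / (2 × 1 × 1.93²) = 33.12.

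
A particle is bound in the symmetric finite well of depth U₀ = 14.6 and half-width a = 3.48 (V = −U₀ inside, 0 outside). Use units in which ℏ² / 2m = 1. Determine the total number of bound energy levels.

N = 9

The dimensionless depth is z₀ = a√(2mU₀)/ℏ = 3.48 × √(14.60) = 13.30.
A new bound state (alternating even/odd) appears each time z₀ passes a multiple of π/2, so N = ⌊2z₀/π⌋ + 1 = ⌊8.465⌋ + 1 = 9.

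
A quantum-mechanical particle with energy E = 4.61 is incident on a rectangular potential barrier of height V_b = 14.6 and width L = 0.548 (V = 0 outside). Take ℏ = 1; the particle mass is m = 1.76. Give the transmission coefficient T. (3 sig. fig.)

T = 0.00519

Since E < V_b the interior solution is evanescent with decay constant κ = √(2m(V_b − E))/ℏ = 5.930.
κL = 3.250, sinh(κL) = 12.87.
Matching ψ, ψ′ at both faces gives T = [1 + V_b² sinh²(κL) / (4E(V_b − E))]⁻¹ = 1/192.7 = 0.00519.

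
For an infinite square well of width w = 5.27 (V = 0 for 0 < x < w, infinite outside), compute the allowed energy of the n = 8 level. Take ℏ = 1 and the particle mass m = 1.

The infinite-well eigenfunctions ψ_n = √(2/w) sin(nπx/w) vanish at both walls, giving E_n = n²π²ℏ²/(2mw²).
E_8 = 8² × π² / (2 × 1 × 5.27²) = 11.37.

E = 11.4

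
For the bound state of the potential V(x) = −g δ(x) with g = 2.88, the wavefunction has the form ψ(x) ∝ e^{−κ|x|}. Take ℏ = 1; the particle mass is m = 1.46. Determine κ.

Integrate −(ℏ²/2m)ψ'' − gδ(x)ψ = Eψ from −ε to +ε: the ψ'' term gives ψ'(0⁺) − ψ'(0⁻) and the δ term gives −(2mg/ℏ²)ψ(0).
With ψ ∝ e^{−κ|x|} this yields −2κ = −2mg/ℏ², so κ = mg/ℏ² = 4.205.

κ = 4.20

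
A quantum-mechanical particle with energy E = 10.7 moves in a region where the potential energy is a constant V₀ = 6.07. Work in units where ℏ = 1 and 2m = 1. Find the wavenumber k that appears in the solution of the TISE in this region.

With E > V₀ the solution is oscillatory, ψ ∝ e^{±ikx} with k = √(2m(E − V₀))/ℏ.
k = √(2 × 0.5 × 4.63) = 2.152.

k = 2.15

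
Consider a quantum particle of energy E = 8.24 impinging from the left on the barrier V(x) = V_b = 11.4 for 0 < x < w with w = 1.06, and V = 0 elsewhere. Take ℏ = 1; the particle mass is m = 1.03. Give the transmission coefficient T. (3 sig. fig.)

E < V_b: inside the barrier ψ ∝ e^{±κx} with κ = √(2m(V_b − E))/ℏ = 2.551.
κw = 2.704, sinh(κw) = 7.440.
Matching ψ, ψ′ at both faces gives T = [1 + V_b² sinh²(κw) / (4E(V_b − E))]⁻¹ = 1/70.06 = 0.0143.

T = 0.0143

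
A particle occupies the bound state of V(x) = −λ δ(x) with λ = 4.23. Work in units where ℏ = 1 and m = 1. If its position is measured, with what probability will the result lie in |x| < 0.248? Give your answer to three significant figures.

The normalised bound state is ψ = √κ e^{−κ|x|} with κ = mλ/ℏ² = 4.230.
P(|x| < d) = ∫_{−d}^{d} κ e^{−2κ|x|} dx = 1 − e^{−2κd} = 1 − e^{−2.098} = 0.8773.

P = 0.877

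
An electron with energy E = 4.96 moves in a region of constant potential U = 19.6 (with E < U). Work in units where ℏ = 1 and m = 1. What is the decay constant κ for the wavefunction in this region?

κ = 5.41

Since E < U the TISE in this region is ψ'' = κ²ψ with κ = √(2m(U − E))/ℏ.
κ = √(2 × 1 × 14.64) = 5.411.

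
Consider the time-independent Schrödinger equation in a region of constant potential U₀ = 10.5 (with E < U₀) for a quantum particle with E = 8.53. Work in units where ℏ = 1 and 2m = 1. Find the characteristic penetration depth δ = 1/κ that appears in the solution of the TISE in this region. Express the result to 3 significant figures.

Since E < U₀ the TISE in this region is ψ'' = κ²ψ with κ = √(2m(U₀ − E))/ℏ.
κ = √(2 × 0.5 × 1.97) = 1.404. The penetration depth is δ = 1/κ = 0.712.

δ = 0.712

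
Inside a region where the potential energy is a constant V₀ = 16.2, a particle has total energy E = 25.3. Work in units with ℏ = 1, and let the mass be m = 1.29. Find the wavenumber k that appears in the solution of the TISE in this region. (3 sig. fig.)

k = 4.85

With E > V₀ the solution is oscillatory, ψ ∝ e^{±ikx} with k = √(2m(E − V₀))/ℏ.
k = √(2 × 1.29 × 9.1) = 4.845.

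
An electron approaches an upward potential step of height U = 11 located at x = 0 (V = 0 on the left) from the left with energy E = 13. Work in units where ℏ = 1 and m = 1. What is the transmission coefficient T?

The wavenumbers are k₁ = √(2mE)/ℏ = 5.099 on the left and k₂ = √(2m(E − U))/ℏ = 2.000 on the right.
Matching ψ and ψ′ at x = 0 gives r = (k₁ − k₂)/(k₁ + k₂), so R = r² = 0.1906 and T = 1 − R = 0.8094.

T = 0.809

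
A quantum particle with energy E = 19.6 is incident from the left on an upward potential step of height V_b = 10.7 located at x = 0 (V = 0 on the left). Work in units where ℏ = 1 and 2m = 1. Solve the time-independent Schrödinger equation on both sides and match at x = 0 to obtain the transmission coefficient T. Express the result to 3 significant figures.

T = 0.962

On each side the TISE gives plane waves with k = √(2m(E − V))/ℏ: k₁ = √(2·½·19.6) = 4.427, k₂ = √(2·½·8.9) = 2.983.
Continuity of ψ and ψ′ at the step yields the reflection amplitude r = (k₁ − k₂)/(k₁ + k₂) = 0.1948; thus R = |r|² = 0.03796, T = 0.9620.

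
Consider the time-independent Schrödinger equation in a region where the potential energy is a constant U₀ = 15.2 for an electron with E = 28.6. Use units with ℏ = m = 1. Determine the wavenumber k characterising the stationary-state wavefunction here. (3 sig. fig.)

k = 5.18

With E > U₀ the solution is oscillatory, ψ ∝ e^{±ikx} with k = √(2m(E − U₀))/ℏ.
k = √(2 × 1 × 13.4) = 5.177.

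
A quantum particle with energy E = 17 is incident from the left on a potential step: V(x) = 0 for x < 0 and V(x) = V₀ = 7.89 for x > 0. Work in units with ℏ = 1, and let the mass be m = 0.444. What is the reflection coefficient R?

R = 0.0239

The wavenumbers are k₁ = √(2mE)/ℏ = 3.885 on the left and k₂ = √(2m(E − V₀))/ℏ = 2.844 on the right.
Continuity of ψ and ψ′ at the step yields the reflection amplitude r = (k₁ − k₂)/(k₁ + k₂) = 0.1547; thus R = |r|² = 0.02393, T = 0.9761.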